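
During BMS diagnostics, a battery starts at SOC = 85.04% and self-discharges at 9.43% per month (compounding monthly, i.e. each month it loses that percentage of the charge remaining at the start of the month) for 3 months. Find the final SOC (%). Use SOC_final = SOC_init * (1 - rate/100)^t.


Monthly retention factor = 1 - 9.43/100 = 0.9057
Over 3 months: factor^3 = 0.74294
SOC_final = 85.04 * 0.74294 = 63.18%

63.18%


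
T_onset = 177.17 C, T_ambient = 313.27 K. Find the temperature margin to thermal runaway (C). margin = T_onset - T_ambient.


Convert: T_ambient = 313.27 K = 40.12 C
margin = 177.17 - 40.12 = 137.05 C

137.05 C


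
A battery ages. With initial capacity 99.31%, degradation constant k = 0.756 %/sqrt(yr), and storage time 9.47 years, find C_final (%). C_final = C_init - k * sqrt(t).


Step 1: sqrt(9.47 yr) = 3.0773
Step 2: drop = 0.756 * 3.0773 = 2.3264
Step 3: C_final = 99.31 - 2.3264 = 96.98%

96.98%


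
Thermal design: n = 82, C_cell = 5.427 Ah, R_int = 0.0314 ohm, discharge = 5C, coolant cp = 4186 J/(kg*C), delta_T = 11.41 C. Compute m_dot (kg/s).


Step 1: I = 5 * 5.427 = 27.135 A
Step 2: Q_cell = I^2 * R = 27.135^2 * 0.0314 = 23.12 W
Step 3: Q_total = 82 * 23.12 = 1895.8 W
Step 4: m_dot = Q_total / (cp * dT) = 1895.8 / (4186 * 11.41) = 0.03969 kg/s

0.03969 kg/s


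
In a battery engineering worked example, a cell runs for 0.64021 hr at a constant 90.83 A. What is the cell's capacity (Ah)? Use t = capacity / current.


C = I * t = 90.83 * 0.64021 = 58.15 Ah

58.15 Ah


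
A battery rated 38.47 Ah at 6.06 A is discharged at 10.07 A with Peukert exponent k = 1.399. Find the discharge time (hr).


t_rated = C / I_rated = 38.47 / 6.06 = 6.3482 hr
(I_rated/I)^k = (0.60179)^1.399 = 0.49141
t = t_rated * (I_rated/I)^k = 6.3482 * 0.49141 = 3.120 hr

3.120 hr


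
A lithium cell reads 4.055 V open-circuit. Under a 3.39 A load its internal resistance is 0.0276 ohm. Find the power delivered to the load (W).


Step 1: V_terminal = OCV - I*R = 4.055 - 3.39 * 0.0276 = 3.9614 V
Step 2: P_out = V_terminal * I = 3.9614 * 3.39 = 13.43 W

13.43 W


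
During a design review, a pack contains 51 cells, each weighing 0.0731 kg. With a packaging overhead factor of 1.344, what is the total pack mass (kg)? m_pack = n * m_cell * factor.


Cell mass sum = 51 * 0.0731 = 3.7281 kg
With overhead 1.344: m_pack = 3.7281 * 1.344 = 5.011 kg

5.011 kg


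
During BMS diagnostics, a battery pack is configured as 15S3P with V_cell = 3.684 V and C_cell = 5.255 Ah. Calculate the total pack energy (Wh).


E = Ns * Vcell * Np * Ccell = 15 * 3.684 * 3 * 5.255 = 871.2 Wh

871.2 Wh


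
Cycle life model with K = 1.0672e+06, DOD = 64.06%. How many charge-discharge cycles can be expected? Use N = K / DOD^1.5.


DOD^1.5 = 512.72
N = K / DOD^1.5 = 1.0672e+06 / 512.72 = 2081

2081 cycles


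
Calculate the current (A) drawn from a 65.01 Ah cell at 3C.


I = C_rate * capacity = 3 * 65.01 = 195.03 A

195.03 A


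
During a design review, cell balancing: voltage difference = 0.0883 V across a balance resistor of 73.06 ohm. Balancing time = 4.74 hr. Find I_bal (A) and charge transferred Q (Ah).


First, Ohm's law: I_bal = 0.0883 V / 73.06 ohm = 0.0012086 A
Then Q = I * t = 0.0012086 A * 4.74 hr = 0.005729 Ah

I=0.0012086 A, Q=0.005729 Ah


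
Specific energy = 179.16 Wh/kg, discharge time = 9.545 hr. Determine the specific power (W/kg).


Specific power = 179.16 Wh/kg / 9.545 hr = 18.77 W/kg

18.77 W/kg


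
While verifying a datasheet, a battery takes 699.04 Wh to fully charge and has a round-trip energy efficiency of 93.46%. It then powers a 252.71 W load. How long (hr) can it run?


Step 1: E_discharge = eta/100 * E_charge = 93.46/100 * 699.04 = 653.32 Wh
Step 2: t = E_discharge / P = 653.32 / 252.71 = 2.585 hr

2.585 hr


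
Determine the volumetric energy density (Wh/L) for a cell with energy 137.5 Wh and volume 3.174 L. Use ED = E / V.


ED = E / V = 137.5 / 3.174 = 43.32 Wh/L

43.32 Wh/L


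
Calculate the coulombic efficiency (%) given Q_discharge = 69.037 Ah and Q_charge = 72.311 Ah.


Coulombic efficiency = 69.037/72.311 * 100% = 95.47%

95.47%


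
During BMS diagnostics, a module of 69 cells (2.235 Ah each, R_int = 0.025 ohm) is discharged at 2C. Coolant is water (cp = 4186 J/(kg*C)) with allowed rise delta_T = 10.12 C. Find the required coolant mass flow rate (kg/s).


Step 1: I = 2 * 2.235 = 4.47 A
Step 2: Q_cell = I^2 * R = 4.47^2 * 0.025 = 0.49952 W
Step 3: Q_total = 69 * 0.49952 = 34.467 W
Step 4: m_dot = Q_total / (cp * dT) = 34.467 / (4186 * 10.12) = 8.136e-04 kg/s

8.136e-04 kg/s


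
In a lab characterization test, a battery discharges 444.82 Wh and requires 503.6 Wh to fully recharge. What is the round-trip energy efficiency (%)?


Round-trip efficiency = 444.82/503.6 * 100% = 88.33%

88.33%


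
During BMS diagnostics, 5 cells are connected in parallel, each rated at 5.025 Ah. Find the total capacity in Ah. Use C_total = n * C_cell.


C_total = 5 * 5.025 = 25.125 Ah

25.125 Ah


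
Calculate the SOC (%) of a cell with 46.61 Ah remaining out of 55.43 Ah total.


SOC = (remaining / total) * 100 = (46.61 / 55.43) * 100 = 84.09%

84.09%


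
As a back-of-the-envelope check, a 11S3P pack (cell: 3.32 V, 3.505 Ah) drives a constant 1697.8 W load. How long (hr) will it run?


Step 1: E_pack = Ns * V_cell * Np * C_cell = 11 * 3.32 * 3 * 3.505 = 384.01 Wh
Step 2: t = E_pack / P = 384.01 / 1697.8 = 0.2262 hr

0.2262 hr


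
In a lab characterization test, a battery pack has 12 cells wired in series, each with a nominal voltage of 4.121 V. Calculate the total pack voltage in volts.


V_pack = n * V_cell = 12 * 4.121 = 49.452 V

49.452 V


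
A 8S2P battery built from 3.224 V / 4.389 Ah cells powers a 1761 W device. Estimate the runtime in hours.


Step 1: E_pack = Ns * V_cell * Np * C_cell = 8 * 3.224 * 2 * 4.389 = 226.4 Wh
Step 2: t = E_pack / P = 226.4 / 1761 = 0.1286 hr

0.1286 hr


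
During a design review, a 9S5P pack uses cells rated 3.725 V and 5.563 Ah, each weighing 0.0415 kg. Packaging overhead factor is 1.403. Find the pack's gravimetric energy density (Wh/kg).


Step 1: V_pack = 9 * 3.725 = 33.525 V
Step 2: C_pack = 5 * 5.563 = 27.815 Ah
Step 3: E_pack = V_pack * C_pack = 33.525 * 27.815 = 932.5 Wh
Step 4: m_pack = 9 * 5 * 0.0415 * 1.403 = 2.6201 kg
Step 5: ED = E_pack / m_pack = 932.5 / 2.6201 = 355.9 Wh/kg

355.9 Wh/kg


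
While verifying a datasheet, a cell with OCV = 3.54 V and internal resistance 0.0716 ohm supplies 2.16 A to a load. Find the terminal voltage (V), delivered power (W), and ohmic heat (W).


Step 1: V_terminal = OCV - I*R = 3.54 - 2.16 * 0.0716 = 3.3853 V
Step 2: P_out = V_terminal * I = 3.3853 * 2.16 = 7.312 W
Step 3: Q = I^2 * R = 2.16^2 * 0.0716 = 0.3341 W

V=3.3853 V, P=7.312 W, Q=0.3341 W


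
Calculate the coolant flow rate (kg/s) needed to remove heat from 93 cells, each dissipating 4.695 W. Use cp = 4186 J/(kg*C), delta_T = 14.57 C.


Q_total = 93 * 4.695 = 436.64 W
m_dot = Q_total / (cp * dT) = 436.64 / (4186 * 14.57) = 0.007159 kg/s

0.007159 kg/s


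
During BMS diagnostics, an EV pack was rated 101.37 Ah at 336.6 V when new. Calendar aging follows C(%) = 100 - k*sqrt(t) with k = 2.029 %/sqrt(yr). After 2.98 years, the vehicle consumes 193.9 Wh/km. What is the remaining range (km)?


Step 1: capacity retention = 100 - 2.029 * sqrt(2.98) = 100 - 2.029 * 1.7263 = 96.497%
Step 2: C_now = 101.37 * 96.497/100 = 97.819 Ah
Step 3: E_pack = V * C_now = 336.6 * 97.819 = 32926 Wh
Step 4: range = E_pack / consumption = 32926 / 193.9 = 169.8 km

169.8 km


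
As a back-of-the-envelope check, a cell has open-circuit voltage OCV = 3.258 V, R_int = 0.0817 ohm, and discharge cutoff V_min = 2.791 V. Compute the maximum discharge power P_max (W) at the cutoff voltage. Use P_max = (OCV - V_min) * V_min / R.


P_max = (OCV - V_min) * V_min / R = (3.258 - 2.791) * 2.791 / 0.0817 = 0.467 * 2.791 / 0.0817 = 15.95 W

15.95 W


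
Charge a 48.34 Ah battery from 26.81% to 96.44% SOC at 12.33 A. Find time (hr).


Step 1: dSOC = 96.44% - 26.81% = 69.63%
Step 2: delta_Ah = 48.34 * 69.63 / 100 = 33.659 Ah
Step 3: t = 33.659 / 12.33 = 2.730 hr

2.730 hr


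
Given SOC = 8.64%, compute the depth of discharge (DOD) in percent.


DOD = 100 - SOC = 100 - 8.64 = 91.36%

91.36%


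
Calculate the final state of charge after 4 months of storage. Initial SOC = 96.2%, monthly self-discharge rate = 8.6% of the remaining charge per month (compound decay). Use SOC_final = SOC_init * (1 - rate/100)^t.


decay = (1 - 8.6/100)^4 = 0.69789
SOC_final = 96.2 * 0.69789 = 67.14%

67.14%


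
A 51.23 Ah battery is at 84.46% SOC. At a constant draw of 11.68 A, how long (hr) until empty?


Step 1: remaining = SOC/100 * C_total = 84.46/100 * 51.23 = 43.269 Ah
Step 2: t = remaining / I = 43.269 / 11.68 = 3.705 hr

3.705 hr


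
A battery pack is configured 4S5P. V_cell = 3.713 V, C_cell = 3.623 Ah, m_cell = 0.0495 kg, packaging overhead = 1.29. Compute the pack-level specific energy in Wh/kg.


Step 1: V_pack = 4 * 3.713 = 14.852 V
Step 2: C_pack = 5 * 3.623 = 18.115 Ah
Step 3: E_pack = V_pack * C_pack = 14.852 * 18.115 = 269.04 Wh
Step 4: m_pack = 4 * 5 * 0.0495 * 1.29 = 1.2771 kg
Step 5: ED = E_pack / m_pack = 269.04 / 1.2771 = 210.7 Wh/kg

210.7 Wh/kg


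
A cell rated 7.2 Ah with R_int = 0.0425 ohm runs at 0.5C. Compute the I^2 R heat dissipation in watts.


Step 1: I = C_rate * capacity = 0.5 * 7.2 = 3.6 A
Step 2: Q = I^2 * R = 3.6^2 * 0.0425 = 12.96 * 0.0425 = 0.5508 W

0.5508 W


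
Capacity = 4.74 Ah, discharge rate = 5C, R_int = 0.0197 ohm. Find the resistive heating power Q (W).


Step 1: I = C_rate * capacity = 5 * 4.74 = 23.7 A
Step 2: Q = I^2 * R = 23.7^2 * 0.0197 = 561.69 * 0.0197 = 11.07 W

11.07 W


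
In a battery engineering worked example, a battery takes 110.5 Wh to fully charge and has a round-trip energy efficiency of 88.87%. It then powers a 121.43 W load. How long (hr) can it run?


Step 1: E_discharge = eta/100 * E_charge = 88.87/100 * 110.5 = 98.201 Wh
Step 2: t = E_discharge / P = 98.201 / 121.43 = 0.8087 hr

0.8087 hr


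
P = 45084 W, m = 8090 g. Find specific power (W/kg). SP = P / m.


Convert: m = 8090 g = 8.09 kg
SP = P / m = 45084 / 8.09 = 5573 W/kg

5573 W/kg


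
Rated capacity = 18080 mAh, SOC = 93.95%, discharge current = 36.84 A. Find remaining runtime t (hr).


Convert: C_total = 18080 mAh = 18.08 Ah
Step 1: remaining = SOC/100 * C_total = 93.95/100 * 18.08 = 16.986 Ah
Step 2: t = remaining / I = 16.986 / 36.84 = 0.4611 hr

0.4611 hr


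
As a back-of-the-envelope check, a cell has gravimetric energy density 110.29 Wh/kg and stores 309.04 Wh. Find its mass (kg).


m = E / ED = 309.04 / 110.29 = 2.802 kg

2.802 kg


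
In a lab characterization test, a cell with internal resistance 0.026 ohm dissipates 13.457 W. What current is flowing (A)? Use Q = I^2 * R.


I = sqrt(Q / R) = sqrt(13.457 / 0.026) = sqrt(517.58) = 22.75 A

22.75 A


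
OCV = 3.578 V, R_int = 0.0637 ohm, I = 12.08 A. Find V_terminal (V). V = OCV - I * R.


V = OCV - I*R = 3.578 - 12.08 * 0.0637 = 2.809 V

2.809 V


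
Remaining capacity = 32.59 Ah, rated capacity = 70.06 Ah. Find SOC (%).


SOC = (remaining / total) * 100 = (32.59 / 70.06) * 100 = 46.52%

46.52%


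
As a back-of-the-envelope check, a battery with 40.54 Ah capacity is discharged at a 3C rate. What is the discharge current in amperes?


I = C_rate * capacity = 3 * 40.54 = 121.62 A

121.62 A


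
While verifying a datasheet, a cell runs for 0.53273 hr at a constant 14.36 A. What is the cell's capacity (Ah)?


C = I * t = 14.36 * 0.53273 = 7.650 Ah

7.650 Ah


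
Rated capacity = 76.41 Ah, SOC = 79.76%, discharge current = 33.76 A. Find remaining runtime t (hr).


Step 1: remaining = SOC/100 * C_total = 79.76/100 * 76.41 = 60.945 Ah
Step 2: t = remaining / I = 60.945 / 33.76 = 1.805 hr

1.805 hr


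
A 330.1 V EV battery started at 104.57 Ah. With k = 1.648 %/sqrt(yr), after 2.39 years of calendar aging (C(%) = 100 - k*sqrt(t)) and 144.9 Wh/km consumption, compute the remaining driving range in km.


Step 1: capacity retention = 100 - 1.648 * sqrt(2.39) = 100 - 1.648 * 1.546 = 97.452%
Step 2: C_now = 104.57 * 97.452/100 = 101.91 Ah
Step 3: E_pack = V * C_now = 330.1 * 101.91 = 33640 Wh
Step 4: range = E_pack / consumption = 33640 / 144.9 = 232.2 km

232.2 km


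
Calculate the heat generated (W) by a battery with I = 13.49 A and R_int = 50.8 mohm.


Convert: R = 50.8 mohm = 0.0508 ohm
I^2 = 181.98
Q = 181.98 * 0.0508 = 9.245 W

9.245 W


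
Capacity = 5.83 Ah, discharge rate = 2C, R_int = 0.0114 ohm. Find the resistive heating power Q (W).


Step 1: I = C_rate * capacity = 2 * 5.83 = 11.66 A
Step 2: Q = I^2 * R = 11.66^2 * 0.0114 = 135.96 * 0.0114 = 1.550 W

1.550 W


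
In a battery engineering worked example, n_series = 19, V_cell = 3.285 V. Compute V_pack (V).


V_pack = n * V_cell = 19 * 3.285 = 62.415 V

62.415 V


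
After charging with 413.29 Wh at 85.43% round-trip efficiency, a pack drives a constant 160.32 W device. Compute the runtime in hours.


Step 1: E_discharge = eta/100 * E_charge = 85.43/100 * 413.29 = 353.07 Wh
Step 2: t = E_discharge / P = 353.07 / 160.32 = 2.202 hr

2.202 hr


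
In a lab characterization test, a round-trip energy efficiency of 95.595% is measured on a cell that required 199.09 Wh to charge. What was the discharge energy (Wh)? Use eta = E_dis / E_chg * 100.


E_dis = eta/100 * E_chg = 95.595/100 * 199.09 = 190.3 Wh

190.3 Wh


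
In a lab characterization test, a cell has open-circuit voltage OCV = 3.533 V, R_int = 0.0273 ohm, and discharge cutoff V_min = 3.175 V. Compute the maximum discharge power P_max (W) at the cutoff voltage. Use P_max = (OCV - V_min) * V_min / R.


dV = OCV - V_min = 0.358 V (so I_max = dV / R)
P_max = dV * V_min / R = 0.358 * 3.175 / 0.0273 = 41.64 W

41.64 W


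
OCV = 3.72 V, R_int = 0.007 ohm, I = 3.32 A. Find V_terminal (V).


V = OCV - I*R = 3.72 - 3.32 * 0.007 = 3.697 V

3.697 V


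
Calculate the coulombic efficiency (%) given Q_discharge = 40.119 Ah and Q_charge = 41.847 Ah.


eta_c = Q_dis / Q_chg * 100 = 40.119 / 41.847 * 100 = 95.87%

95.87%


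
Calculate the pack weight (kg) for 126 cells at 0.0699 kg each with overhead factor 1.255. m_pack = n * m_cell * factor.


Cell mass sum = 126 * 0.0699 = 8.8074 kg
With overhead 1.255: m_pack = 8.8074 * 1.255 = 11.05 kg

11.05 kg


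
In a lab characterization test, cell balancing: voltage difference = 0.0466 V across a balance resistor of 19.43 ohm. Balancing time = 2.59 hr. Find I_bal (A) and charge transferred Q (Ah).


I_bal = dV / R = 0.0466 / 19.43 = 0.0023984 A
Q = I_bal * t = 0.0023984 * 2.59 = 0.006212 Ah

I=0.0023984 A, Q=0.006212 Ah


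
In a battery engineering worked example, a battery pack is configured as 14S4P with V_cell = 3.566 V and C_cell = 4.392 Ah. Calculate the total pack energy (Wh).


V_pack = 14 * 3.566 = 49.924 V
C_pack = 4 * 4.392 = 17.568 Ah
E = V_pack * C_pack = 49.924 * 17.568 = 877.1 Wh

877.1 Wh


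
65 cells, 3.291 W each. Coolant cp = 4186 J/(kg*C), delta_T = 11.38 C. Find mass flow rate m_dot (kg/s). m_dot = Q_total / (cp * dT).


Q_total = 65 * 3.291 = 213.92 W
m_dot = Q_total / (cp * dT) = 213.92 / (4186 * 11.38) = 0.004491 kg/s

0.004491 kg/s


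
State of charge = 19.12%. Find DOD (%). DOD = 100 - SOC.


DOD = 100 - SOC = 100 - 19.12 = 80.88%

80.88%


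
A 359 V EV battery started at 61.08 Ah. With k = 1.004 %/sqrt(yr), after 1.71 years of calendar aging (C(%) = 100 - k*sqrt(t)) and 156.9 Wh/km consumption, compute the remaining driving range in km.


Step 1: capacity retention = 100 - 1.004 * sqrt(1.71) = 100 - 1.004 * 1.3077 = 98.687%
Step 2: C_now = 61.08 * 98.687/100 = 60.278 Ah
Step 3: E_pack = V * C_now = 359 * 60.278 = 21640 Wh
Step 4: range = E_pack / consumption = 21640 / 156.9 = 137.9 km

137.9 km


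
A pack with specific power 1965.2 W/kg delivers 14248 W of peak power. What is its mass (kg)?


m = P / SP = 14248 / 1965.2 = 7.250 kg

7.250 kg


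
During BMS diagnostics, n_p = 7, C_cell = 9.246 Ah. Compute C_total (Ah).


Parallel capacities add: 7 * 9.246 Ah = 64.722 Ah

64.722 Ah


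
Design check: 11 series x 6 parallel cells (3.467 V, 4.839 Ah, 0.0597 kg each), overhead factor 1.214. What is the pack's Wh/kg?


Step 1: V_pack = 11 * 3.467 = 38.137 V
Step 2: C_pack = 6 * 4.839 = 29.034 Ah
Step 3: E_pack = V_pack * C_pack = 38.137 * 29.034 = 1107.3 Wh
Step 4: m_pack = 11 * 6 * 0.0597 * 1.214 = 4.7834 kg
Step 5: ED = E_pack / m_pack = 1107.3 / 4.7834 = 231.5 Wh/kg

231.5 Wh/kg


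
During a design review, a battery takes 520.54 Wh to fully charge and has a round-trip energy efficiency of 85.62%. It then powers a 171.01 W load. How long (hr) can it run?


Step 1: E_discharge = eta/100 * E_charge = 85.62/100 * 520.54 = 445.69 Wh
Step 2: t = E_discharge / P = 445.69 / 171.01 = 2.606 hr

2.606 hr


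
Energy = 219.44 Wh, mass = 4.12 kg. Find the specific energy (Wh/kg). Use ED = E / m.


Specific energy = 219.44 Wh / 4.12 kg = 53.26 Wh/kg

53.26 Wh/kg


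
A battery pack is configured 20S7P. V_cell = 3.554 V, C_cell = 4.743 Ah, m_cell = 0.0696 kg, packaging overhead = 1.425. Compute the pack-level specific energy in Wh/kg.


Step 1: V_pack = 20 * 3.554 = 71.08 V
Step 2: C_pack = 7 * 4.743 = 33.201 Ah
Step 3: E_pack = V_pack * C_pack = 71.08 * 33.201 = 2359.9 Wh
Step 4: m_pack = 20 * 7 * 0.0696 * 1.425 = 13.885 kg
Step 5: ED = E_pack / m_pack = 2359.9 / 13.885 = 170.0 Wh/kg

170.0 Wh/kg


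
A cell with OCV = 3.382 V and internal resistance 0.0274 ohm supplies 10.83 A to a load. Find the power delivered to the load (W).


Step 1: V_terminal = OCV - I*R = 3.382 - 10.83 * 0.0274 = 3.0853 V
Step 2: P_out = V_terminal * I = 3.0853 * 10.83 = 33.41 W

33.41 W


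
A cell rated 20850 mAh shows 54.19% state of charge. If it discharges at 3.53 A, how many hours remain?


Convert: C_total = 20850 mAh = 20.85 Ah
Step 1: remaining = SOC/100 * C_total = 54.19/100 * 20.85 = 11.299 Ah
Step 2: t = remaining / I = 11.299 / 3.53 = 3.201 hr

3.201 hr


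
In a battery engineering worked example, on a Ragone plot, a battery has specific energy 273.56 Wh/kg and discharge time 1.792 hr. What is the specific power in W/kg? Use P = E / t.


Specific power = 273.56 Wh/kg / 1.792 hr = 152.7 W/kg

152.7 W/kg


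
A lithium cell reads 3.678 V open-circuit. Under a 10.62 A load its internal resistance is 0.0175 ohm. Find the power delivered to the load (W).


Step 1: V_terminal = OCV - I*R = 3.678 - 10.62 * 0.0175 = 3.4922 V
Step 2: P_out = V_terminal * I = 3.4922 * 10.62 = 37.09 W

37.09 W


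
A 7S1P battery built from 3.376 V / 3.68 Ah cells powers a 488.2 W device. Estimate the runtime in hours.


Step 1: E_pack = Ns * V_cell * Np * C_cell = 7 * 3.376 * 1 * 3.68 = 86.966 Wh
Step 2: t = E_pack / P = 86.966 / 488.2 = 0.1781 hr

0.1781 hr


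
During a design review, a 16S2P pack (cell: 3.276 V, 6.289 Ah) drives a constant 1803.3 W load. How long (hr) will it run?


Step 1: E_pack = Ns * V_cell * Np * C_cell = 16 * 3.276 * 2 * 6.289 = 659.29 Wh
Step 2: t = E_pack / P = 659.29 / 1803.3 = 0.3656 hr

0.3656 hr


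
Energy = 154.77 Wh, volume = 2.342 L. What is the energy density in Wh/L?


Volumetric ED = 154.77 Wh / 2.342 L = 66.08 Wh/L

66.08 Wh/L


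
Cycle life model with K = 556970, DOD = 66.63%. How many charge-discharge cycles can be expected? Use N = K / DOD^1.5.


Step 1: DOD^1.5 = 66.63^1.5 = 543.88
Step 2: N = 556970 / 543.88 = 1024 cycles

1024 cycles


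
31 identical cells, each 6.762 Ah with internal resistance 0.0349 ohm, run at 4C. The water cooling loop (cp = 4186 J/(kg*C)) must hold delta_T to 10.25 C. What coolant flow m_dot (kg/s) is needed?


Step 1: I = 4 * 6.762 = 27.048 A
Step 2: Q_cell = I^2 * R = 27.048^2 * 0.0349 = 25.533 W
Step 3: Q_total = 31 * 25.533 = 791.52 W
Step 4: m_dot = Q_total / (cp * dT) = 791.52 / (4186 * 10.25) = 0.01845 kg/s

0.01845 kg/s


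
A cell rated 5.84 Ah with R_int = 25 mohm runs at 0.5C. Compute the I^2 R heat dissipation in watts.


Convert: R = 25 mohm = 0.025 ohm
Step 1: I = C_rate * capacity = 0.5 * 5.84 = 2.92 A
Step 2: Q = I^2 * R = 2.92^2 * 0.025 = 8.5264 * 0.025 = 0.2132 W

0.2132 W


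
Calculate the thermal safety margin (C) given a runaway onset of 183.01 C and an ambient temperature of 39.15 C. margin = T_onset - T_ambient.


Safety margin = 183.01 C - 39.15 C = 143.86 C

143.86 C


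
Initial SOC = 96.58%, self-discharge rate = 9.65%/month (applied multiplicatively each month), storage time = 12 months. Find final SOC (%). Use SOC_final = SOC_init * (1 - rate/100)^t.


decay = (1 - 9.65/100)^12 = 0.2959
SOC_final = 96.58 * 0.2959 = 28.58%

28.58%


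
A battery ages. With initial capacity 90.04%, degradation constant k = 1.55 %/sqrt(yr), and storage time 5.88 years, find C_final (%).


Step 1: sqrt(5.88 yr) = 2.4249
Step 2: drop = 1.55 * 2.4249 = 3.7586
Step 3: C_final = 90.04 - 3.7586 = 86.28%

86.28%


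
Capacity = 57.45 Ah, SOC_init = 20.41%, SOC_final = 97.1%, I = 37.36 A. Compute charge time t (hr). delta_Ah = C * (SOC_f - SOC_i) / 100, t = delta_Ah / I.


delta_Ah = 57.45 * (97.1 - 20.41) / 100 = 44.058 Ah
t = delta_Ah / I = 44.058 / 37.36 = 1.179 hr

1.179 hr


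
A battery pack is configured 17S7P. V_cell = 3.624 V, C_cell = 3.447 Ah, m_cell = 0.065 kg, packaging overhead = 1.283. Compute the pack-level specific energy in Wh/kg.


Step 1: V_pack = 17 * 3.624 = 61.608 V
Step 2: C_pack = 7 * 3.447 = 24.129 Ah
Step 3: E_pack = V_pack * C_pack = 61.608 * 24.129 = 1486.5 Wh
Step 4: m_pack = 17 * 7 * 0.065 * 1.283 = 9.924 kg
Step 5: ED = E_pack / m_pack = 1486.5 / 9.924 = 149.8 Wh/kg

149.8 Wh/kg


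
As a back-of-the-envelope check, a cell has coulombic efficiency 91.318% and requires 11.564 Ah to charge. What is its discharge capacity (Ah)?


Q_dis = eta/100 * Q_chg = 91.318/100 * 11.564 = 10.56 Ah

10.56 Ah


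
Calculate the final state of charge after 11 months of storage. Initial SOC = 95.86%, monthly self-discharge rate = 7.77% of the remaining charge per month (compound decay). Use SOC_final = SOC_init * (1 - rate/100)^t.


Monthly retention factor = 1 - 7.77/100 = 0.9223
Over 11 months: factor^11 = 0.41077
SOC_final = 95.86 * 0.41077 = 39.38%

39.38%


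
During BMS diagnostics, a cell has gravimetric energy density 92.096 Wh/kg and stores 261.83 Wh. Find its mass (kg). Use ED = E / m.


m = E / ED = 261.83 / 92.096 = 2.843 kg

2.843 kg


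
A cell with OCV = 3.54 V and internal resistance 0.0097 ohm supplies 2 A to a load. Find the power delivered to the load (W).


Step 1: V_terminal = OCV - I*R = 3.54 - 2 * 0.0097 = 3.5206 V
Step 2: P_out = V_terminal * I = 3.5206 * 2 = 7.041 W

7.041 W


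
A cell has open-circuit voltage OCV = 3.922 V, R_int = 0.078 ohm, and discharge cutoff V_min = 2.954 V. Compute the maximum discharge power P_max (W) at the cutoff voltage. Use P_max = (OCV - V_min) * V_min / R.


P_max = (OCV - V_min) * V_min / R = (3.922 - 2.954) * 2.954 / 0.078 = 0.968 * 2.954 / 0.078 = 36.66 W

36.66 W


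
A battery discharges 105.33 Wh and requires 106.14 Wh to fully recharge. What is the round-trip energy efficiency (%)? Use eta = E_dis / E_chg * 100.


eta_e = E_dis / E_chg * 100 = 105.33 / 106.14 * 100 = 99.24%

99.24%


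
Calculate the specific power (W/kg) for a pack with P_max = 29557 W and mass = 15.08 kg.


SP = P / m = 29557 / 15.08 = 1960 W/kg

1960 W/kg


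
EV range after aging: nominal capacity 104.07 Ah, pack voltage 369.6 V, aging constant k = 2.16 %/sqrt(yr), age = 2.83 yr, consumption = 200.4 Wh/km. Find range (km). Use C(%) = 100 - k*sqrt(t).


Step 1: capacity retention = 100 - 2.16 * sqrt(2.83) = 100 - 2.16 * 1.6823 = 96.366%
Step 2: C_now = 104.07 * 96.366/100 = 100.29 Ah
Step 3: E_pack = V * C_now = 369.6 * 100.29 = 37067 Wh
Step 4: range = E_pack / consumption = 37067 / 200.4 = 185.0 km

185.0 km


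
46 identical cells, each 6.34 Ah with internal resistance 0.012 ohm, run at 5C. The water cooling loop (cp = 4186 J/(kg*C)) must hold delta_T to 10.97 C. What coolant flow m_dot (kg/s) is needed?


Step 1: I = 5 * 6.34 = 31.7 A
Step 2: Q_cell = I^2 * R = 31.7^2 * 0.012 = 12.059 W
Step 3: Q_total = 46 * 12.059 = 554.71 W
Step 4: m_dot = Q_total / (cp * dT) = 554.71 / (4186 * 10.97) = 0.01208 kg/s

0.01208 kg/s


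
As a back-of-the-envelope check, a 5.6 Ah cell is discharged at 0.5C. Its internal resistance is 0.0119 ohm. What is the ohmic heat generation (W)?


Step 1: I = C_rate * capacity = 0.5 * 5.6 = 2.8 A
Step 2: Q = I^2 * R = 2.8^2 * 0.0119 = 7.84 * 0.0119 = 0.09330 W

0.09330 W


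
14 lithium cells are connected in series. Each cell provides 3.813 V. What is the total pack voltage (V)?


With 14 cells in series at 3.813 V each, V_pack = 53.382 V

53.382 V


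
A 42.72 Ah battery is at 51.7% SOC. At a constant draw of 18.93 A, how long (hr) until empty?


Step 1: remaining = SOC/100 * C_total = 51.7/100 * 42.72 = 22.086 Ah
Step 2: t = remaining / I = 22.086 / 18.93 = 1.167 hr

1.167 hr


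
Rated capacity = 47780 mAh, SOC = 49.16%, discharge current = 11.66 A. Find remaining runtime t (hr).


Convert: C_total = 47780 mAh = 47.78 Ah
Step 1: remaining = SOC/100 * C_total = 49.16/100 * 47.78 = 23.489 Ah
Step 2: t = remaining / I = 23.489 / 11.66 = 2.014 hr

2.014 hr


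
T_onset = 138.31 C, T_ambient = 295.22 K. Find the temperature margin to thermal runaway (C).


Convert: T_ambient = 295.22 K = 22.07 C
margin = 138.31 - 22.07 = 116.24 C

116.24 C


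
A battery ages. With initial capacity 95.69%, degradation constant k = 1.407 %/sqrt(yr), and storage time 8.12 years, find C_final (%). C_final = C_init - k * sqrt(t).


Step 1: sqrt(8.12 yr) = 2.8496
Step 2: drop = 1.407 * 2.8496 = 4.0094
Step 3: C_final = 95.69 - 4.0094 = 91.68%

91.68%


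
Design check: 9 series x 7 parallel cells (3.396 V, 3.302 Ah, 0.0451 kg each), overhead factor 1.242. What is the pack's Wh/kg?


Step 1: V_pack = 9 * 3.396 = 30.564 V
Step 2: C_pack = 7 * 3.302 = 23.114 Ah
Step 3: E_pack = V_pack * C_pack = 30.564 * 23.114 = 706.46 Wh
Step 4: m_pack = 9 * 7 * 0.0451 * 1.242 = 3.5289 kg
Step 5: ED = E_pack / m_pack = 706.46 / 3.5289 = 200.2 Wh/kg

200.2 Wh/kg


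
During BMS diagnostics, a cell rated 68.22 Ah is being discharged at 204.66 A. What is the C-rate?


C_rate = I / capacity = 204.66 / 68.22 = 3C

3C


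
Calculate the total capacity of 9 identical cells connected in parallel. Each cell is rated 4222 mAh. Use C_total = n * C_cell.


Convert: C_cell = 4222 mAh = 4.222 Ah
C_total = 9 * 4.222 = 37.998 Ah

37.998 Ah


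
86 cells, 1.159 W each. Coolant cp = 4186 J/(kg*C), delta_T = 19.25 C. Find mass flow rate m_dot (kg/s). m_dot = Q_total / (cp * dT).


Q_total = 86 * 1.159 = 99.674 W
m_dot = Q_total / (cp * dT) = 99.674 / (4186 * 19.25) = 0.001237 kg/s

0.001237 kg/s


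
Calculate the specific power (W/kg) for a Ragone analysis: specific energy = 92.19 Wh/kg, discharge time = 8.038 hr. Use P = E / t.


Specific power = 92.19 Wh/kg / 8.038 hr = 11.47 W/kg

11.47 W/kg


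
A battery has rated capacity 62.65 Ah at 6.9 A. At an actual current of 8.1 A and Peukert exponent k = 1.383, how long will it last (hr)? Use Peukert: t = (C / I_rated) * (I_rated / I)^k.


t_rated = C / I_rated = 62.65 / 6.9 = 9.0797 hr
(I_rated/I)^k = (0.85185)^1.383 = 0.80111
t = t_rated * (I_rated/I)^k = 9.0797 * 0.80111 = 7.274 hr

7.274 hr


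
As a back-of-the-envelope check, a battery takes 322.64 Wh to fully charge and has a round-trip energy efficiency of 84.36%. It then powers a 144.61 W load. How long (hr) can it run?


Step 1: E_discharge = eta/100 * E_charge = 84.36/100 * 322.64 = 272.18 Wh
Step 2: t = E_discharge / P = 272.18 / 144.61 = 1.882 hr

1.882 hr


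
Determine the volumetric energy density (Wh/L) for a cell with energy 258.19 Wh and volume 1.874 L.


ED = E / V = 258.19 / 1.874 = 137.8 Wh/L

137.8 Wh/L


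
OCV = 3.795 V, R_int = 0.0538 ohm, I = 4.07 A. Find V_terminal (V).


IR drop = 4.07 * 0.0538 = 0.21897 V
V = 3.795 - 0.21897 = 3.576 V

3.576 V


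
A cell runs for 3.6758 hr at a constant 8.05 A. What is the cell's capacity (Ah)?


C = I * t = 8.05 * 3.6758 = 29.59 Ah

29.59 Ah


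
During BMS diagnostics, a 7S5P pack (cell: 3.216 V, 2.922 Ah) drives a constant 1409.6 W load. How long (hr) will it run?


Step 1: E_pack = Ns * V_cell * Np * C_cell = 7 * 3.216 * 5 * 2.922 = 328.9 Wh
Step 2: t = E_pack / P = 328.9 / 1409.6 = 0.2333 hr

0.2333 hr


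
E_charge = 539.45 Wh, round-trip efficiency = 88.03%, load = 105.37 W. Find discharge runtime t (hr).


Step 1: E_discharge = eta/100 * E_charge = 88.03/100 * 539.45 = 474.88 Wh
Step 2: t = E_discharge / P = 474.88 / 105.37 = 4.507 hr

4.507 hr


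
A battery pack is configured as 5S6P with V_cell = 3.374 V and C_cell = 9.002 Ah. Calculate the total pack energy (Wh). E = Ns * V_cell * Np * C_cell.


V_pack = 5 * 3.374 = 16.87 V
C_pack = 6 * 9.002 = 54.012 Ah
E = V_pack * C_pack = 16.87 * 54.012 = 911.2 Wh

911.2 Wh


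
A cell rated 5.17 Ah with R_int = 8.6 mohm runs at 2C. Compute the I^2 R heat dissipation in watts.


Convert: R = 8.6 mohm = 0.0086 ohm
Step 1: I = C_rate * capacity = 2 * 5.17 = 10.34 A
Step 2: Q = I^2 * R = 10.34^2 * 0.0086 = 106.92 * 0.0086 = 0.9195 W

0.9195 W


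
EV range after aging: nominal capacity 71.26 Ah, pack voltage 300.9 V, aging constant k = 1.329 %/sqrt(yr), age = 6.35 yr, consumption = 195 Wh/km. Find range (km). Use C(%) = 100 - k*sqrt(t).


Step 1: capacity retention = 100 - 1.329 * sqrt(6.35) = 100 - 1.329 * 2.5199 = 96.651%
Step 2: C_now = 71.26 * 96.651/100 = 68.874 Ah
Step 3: E_pack = V * C_now = 300.9 * 68.874 = 20724 Wh
Step 4: range = E_pack / consumption = 20724 / 195 = 106.3 km

106.3 km


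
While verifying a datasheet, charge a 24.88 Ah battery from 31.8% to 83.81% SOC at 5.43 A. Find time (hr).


Step 1: dSOC = 83.81% - 31.8% = 52.01%
Step 2: delta_Ah = 24.88 * 52.01 / 100 = 12.94 Ah
Step 3: t = 12.94 / 5.43 = 2.383 hr

2.383 hr


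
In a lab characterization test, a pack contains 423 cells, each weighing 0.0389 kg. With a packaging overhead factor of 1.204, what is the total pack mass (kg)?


m_pack = n * m_cell * overhead = 423 * 0.0389 * 1.204 = 19.81 kg

19.81 kg


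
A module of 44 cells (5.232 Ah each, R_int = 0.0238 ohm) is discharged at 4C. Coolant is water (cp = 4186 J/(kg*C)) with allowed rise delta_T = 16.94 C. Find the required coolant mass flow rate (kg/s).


Step 1: I = 4 * 5.232 = 20.928 A
Step 2: Q_cell = I^2 * R = 20.928^2 * 0.0238 = 10.424 W
Step 3: Q_total = 44 * 10.424 = 458.66 W
Step 4: m_dot = Q_total / (cp * dT) = 458.66 / (4186 * 16.94) = 0.006468 kg/s

0.006468 kg/s


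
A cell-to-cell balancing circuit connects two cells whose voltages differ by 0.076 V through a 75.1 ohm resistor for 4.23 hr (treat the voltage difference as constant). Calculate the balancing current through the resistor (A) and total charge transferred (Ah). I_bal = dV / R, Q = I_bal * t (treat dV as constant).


First, Ohm's law: I_bal = 0.076 V / 75.1 ohm = 0.001012 A
Then Q = I * t = 0.001012 A * 4.23 hr = 0.004281 Ah

I=0.001012 A, Q=0.004281 Ah


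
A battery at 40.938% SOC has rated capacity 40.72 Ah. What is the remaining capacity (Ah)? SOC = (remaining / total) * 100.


remaining = SOC / 100 * total = 40.938 / 100 * 40.72 = 16.67 Ah

16.67 Ah


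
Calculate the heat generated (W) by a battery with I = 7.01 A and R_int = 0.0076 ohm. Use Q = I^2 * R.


Q = I^2 * R = 7.01^2 * 0.0076 = 0.3735 W

0.3735 W


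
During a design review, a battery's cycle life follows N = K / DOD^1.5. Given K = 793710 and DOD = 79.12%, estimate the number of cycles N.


DOD^1.5 = 703.77
N = K / DOD^1.5 = 793710 / 703.77 = 1128

1128 cycles


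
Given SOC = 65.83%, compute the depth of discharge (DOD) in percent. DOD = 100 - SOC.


Complement of SOC: DOD = 100% - 65.83% = 34.17%

34.17%


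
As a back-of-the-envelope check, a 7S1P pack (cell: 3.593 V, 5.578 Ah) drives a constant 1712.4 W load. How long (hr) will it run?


Step 1: E_pack = Ns * V_cell * Np * C_cell = 7 * 3.593 * 1 * 5.578 = 140.29 Wh
Step 2: t = E_pack / P = 140.29 / 1712.4 = 0.08193 hr

0.08193 hr


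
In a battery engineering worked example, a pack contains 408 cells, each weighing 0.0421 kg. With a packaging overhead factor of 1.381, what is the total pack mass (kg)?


Cell mass sum = 408 * 0.0421 = 17.177 kg
With overhead 1.381: m_pack = 17.177 * 1.381 = 23.72 kg

23.72 kg


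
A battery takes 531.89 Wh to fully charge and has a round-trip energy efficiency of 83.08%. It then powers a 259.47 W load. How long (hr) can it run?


Step 1: E_discharge = eta/100 * E_charge = 83.08/100 * 531.89 = 441.89 Wh
Step 2: t = E_discharge / P = 441.89 / 259.47 = 1.703 hr

1.703 hr


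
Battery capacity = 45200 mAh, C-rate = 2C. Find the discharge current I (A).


Convert: capacity = 45200 mAh = 45.2 Ah
At 2C: I = 2 * 45.2 Ah = 90.4 A

90.4 A


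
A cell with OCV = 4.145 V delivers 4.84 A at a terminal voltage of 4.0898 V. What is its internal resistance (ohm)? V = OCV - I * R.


R = (OCV - V) / I = (4.145 - 4.0898) / 4.84 = 0.01140 ohm

0.01140 ohm


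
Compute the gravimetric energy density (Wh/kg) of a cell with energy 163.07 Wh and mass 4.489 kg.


ED = E / m = 163.07 / 4.489 = 36.33 Wh/kg

36.33 Wh/kg


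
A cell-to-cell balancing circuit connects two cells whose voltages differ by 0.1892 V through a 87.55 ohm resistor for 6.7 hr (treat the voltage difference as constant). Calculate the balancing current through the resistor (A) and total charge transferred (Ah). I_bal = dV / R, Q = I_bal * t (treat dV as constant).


First, Ohm's law: I_bal = 0.1892 V / 87.55 ohm = 0.0021611 A
Then Q = I * t = 0.0021611 A * 6.7 hr = 0.01448 Ah

I=0.0021611 A, Q=0.01448 Ah


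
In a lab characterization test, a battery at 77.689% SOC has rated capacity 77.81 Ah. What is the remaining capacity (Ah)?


remaining = SOC / 100 * total = 77.689 / 100 * 77.81 = 60.45 Ah

60.45 Ah


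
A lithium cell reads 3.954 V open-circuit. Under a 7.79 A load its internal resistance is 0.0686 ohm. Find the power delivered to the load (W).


Step 1: V_terminal = OCV - I*R = 3.954 - 7.79 * 0.0686 = 3.4196 V
Step 2: P_out = V_terminal * I = 3.4196 * 7.79 = 26.64 W

26.64 W


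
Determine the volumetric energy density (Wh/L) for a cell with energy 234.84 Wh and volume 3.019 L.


Volumetric ED = 234.84 Wh / 3.019 L = 77.79 Wh/L

77.79 Wh/L


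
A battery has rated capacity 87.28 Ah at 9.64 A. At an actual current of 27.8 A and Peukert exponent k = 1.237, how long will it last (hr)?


Step 1: t_rated = C / I_rated = 87.28 / 9.64 = 9.0539 hr
Step 2: ratio = 9.64 / 27.8 = 0.34676
Step 3: ratio^k = 0.34676^1.237 = 0.26978
Step 4: t = t_rated * ratio^k = 9.0539 * 0.26978 = 2.443 hr

2.443 hr


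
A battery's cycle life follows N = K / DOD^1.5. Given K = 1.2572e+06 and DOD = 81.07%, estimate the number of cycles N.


DOD^1.5 = 729.95
N = K / DOD^1.5 = 1.2572e+06 / 729.95 = 1722

1722 cycles


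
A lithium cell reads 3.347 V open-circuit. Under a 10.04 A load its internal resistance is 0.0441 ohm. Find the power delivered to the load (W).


Step 1: V_terminal = OCV - I*R = 3.347 - 10.04 * 0.0441 = 2.9042 V
Step 2: P_out = V_terminal * I = 2.9042 * 10.04 = 29.16 W

29.16 W


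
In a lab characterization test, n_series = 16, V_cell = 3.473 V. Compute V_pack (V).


Series voltages add: 16 * 3.473 V = 55.568 V

55.568 V


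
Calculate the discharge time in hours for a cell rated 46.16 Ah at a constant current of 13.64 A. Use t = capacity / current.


t = capacity / current = 46.16 / 13.64 = 3.384 hr

3.384 hr


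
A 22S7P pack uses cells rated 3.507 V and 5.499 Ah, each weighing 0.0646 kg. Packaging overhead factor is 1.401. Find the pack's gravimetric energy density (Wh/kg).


Step 1: V_pack = 22 * 3.507 = 77.154 V
Step 2: C_pack = 7 * 5.499 = 38.493 Ah
Step 3: E_pack = V_pack * C_pack = 77.154 * 38.493 = 2969.9 Wh
Step 4: m_pack = 22 * 7 * 0.0646 * 1.401 = 13.938 kg
Step 5: ED = E_pack / m_pack = 2969.9 / 13.938 = 213.1 Wh/kg

213.1 Wh/kg


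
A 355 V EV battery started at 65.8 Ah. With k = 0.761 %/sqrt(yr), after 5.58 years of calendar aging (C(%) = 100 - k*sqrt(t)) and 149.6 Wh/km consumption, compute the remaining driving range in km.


Step 1: capacity retention = 100 - 0.761 * sqrt(5.58) = 100 - 0.761 * 2.3622 = 98.202%
Step 2: C_now = 65.8 * 98.202/100 = 64.617 Ah
Step 3: E_pack = V * C_now = 355 * 64.617 = 22939 Wh
Step 4: range = E_pack / consumption = 22939 / 149.6 = 153.3 km

153.3 km


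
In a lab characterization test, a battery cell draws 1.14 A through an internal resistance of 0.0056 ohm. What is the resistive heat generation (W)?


Q = I^2 * R = 1.14^2 * 0.0056 = 0.007278 W

0.007278 W


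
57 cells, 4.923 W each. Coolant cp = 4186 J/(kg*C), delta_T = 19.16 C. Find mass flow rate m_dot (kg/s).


Q_total = 57 * 4.923 = 280.61 W
m_dot = Q_total / (cp * dT) = 280.61 / (4186 * 19.16) = 0.003499 kg/s

0.003499 kg/s


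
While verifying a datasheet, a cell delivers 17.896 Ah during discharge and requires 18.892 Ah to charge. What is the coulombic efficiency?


Coulombic efficiency = 17.896/18.892 * 100% = 94.73%

94.73%


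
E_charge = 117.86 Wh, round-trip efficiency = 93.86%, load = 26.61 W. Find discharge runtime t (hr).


Step 1: E_discharge = eta/100 * E_charge = 93.86/100 * 117.86 = 110.62 Wh
Step 2: t = E_discharge / P = 110.62 / 26.61 = 4.157 hr

4.157 hr


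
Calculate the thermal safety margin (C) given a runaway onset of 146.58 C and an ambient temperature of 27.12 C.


margin = T_onset - T_ambient = 146.58 - 27.12 = 119.46 C

119.46 C


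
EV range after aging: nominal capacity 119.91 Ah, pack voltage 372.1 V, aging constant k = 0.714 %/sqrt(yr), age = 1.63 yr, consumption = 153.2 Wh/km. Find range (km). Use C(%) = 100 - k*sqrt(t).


Step 1: capacity retention = 100 - 0.714 * sqrt(1.63) = 100 - 0.714 * 1.2767 = 99.088%
Step 2: C_now = 119.91 * 99.088/100 = 118.82 Ah
Step 3: E_pack = V * C_now = 372.1 * 118.82 = 44213 Wh
Step 4: range = E_pack / consumption = 44213 / 153.2 = 288.6 km

288.6 km


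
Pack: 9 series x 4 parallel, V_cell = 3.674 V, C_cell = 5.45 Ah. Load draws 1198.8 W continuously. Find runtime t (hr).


Step 1: E_pack = Ns * V_cell * Np * C_cell = 9 * 3.674 * 4 * 5.45 = 720.84 Wh
Step 2: t = E_pack / P = 720.84 / 1198.8 = 0.6013 hr

0.6013 hr


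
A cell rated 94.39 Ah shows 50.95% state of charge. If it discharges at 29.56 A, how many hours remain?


Step 1: remaining = SOC/100 * C_total = 50.95/100 * 94.39 = 48.092 Ah
Step 2: t = remaining / I = 48.092 / 29.56 = 1.627 hr

1.627 hr


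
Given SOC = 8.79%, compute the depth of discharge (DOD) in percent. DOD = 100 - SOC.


Complement of SOC: DOD = 100% - 8.79% = 91.21%

91.21%


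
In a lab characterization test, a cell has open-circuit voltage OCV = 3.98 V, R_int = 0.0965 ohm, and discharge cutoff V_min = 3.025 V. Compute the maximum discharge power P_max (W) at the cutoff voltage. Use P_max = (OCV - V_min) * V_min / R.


dV = OCV - V_min = 0.955 V (so I_max = dV / R)
P_max = dV * V_min / R = 0.955 * 3.025 / 0.0965 = 29.94 W

29.94 W


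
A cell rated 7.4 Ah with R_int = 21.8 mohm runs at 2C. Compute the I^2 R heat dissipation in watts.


Convert: R = 21.8 mohm = 0.0218 ohm
Step 1: I = C_rate * capacity = 2 * 7.4 = 14.8 A
Step 2: Q = I^2 * R = 14.8^2 * 0.0218 = 219.04 * 0.0218 = 4.775 W

4.775 W


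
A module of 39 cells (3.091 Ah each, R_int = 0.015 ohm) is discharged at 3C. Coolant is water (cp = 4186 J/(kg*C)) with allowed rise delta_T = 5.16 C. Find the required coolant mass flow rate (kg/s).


Step 1: I = 3 * 3.091 = 9.273 A
Step 2: Q_cell = I^2 * R = 9.273^2 * 0.015 = 1.2898 W
Step 3: Q_total = 39 * 1.2898 = 50.302 W
Step 4: m_dot = Q_total / (cp * dT) = 50.302 / (4186 * 5.16) = 0.002329 kg/s

0.002329 kg/s
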